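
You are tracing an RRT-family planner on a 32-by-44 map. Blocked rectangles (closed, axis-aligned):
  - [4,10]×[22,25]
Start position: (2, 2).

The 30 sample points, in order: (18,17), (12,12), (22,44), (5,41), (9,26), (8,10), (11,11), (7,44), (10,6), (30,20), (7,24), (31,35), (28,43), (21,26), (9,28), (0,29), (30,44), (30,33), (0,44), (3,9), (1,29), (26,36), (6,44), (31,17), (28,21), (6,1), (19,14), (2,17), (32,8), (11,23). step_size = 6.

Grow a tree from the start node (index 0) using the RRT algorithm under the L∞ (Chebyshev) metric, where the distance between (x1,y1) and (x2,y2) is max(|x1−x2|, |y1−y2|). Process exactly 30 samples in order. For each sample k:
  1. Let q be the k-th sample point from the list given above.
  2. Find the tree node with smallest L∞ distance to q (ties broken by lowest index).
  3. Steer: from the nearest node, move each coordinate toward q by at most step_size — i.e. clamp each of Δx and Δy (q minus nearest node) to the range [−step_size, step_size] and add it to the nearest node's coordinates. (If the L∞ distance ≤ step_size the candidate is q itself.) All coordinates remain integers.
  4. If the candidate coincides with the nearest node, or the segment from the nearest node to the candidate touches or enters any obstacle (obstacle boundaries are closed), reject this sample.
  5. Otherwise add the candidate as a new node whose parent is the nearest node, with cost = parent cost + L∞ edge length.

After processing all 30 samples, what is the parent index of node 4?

1. q=(18,17) nearest=0 d=16 new=(8,8) → add node 1 parent=0 cost=6
2. q=(12,12) nearest=1 d=4 new=(12,12) → add node 2 parent=1 cost=10
3. q=(22,44) nearest=2 d=32 new=(18,18) → add node 3 parent=2 cost=16
4. q=(5,41) nearest=3 d=23 new=(12,24) → add node 4 parent=3 cost=22
5. q=(9,26) nearest=4 d=3 new=(9,26) → add node 5 parent=4 cost=25
6. q=(8,10) nearest=1 d=2 new=(8,10) → add node 6 parent=1 cost=8
7. q=(11,11) nearest=2 d=1 new=(11,11) → add node 7 parent=2 cost=11
8. q=(7,44) nearest=5 d=18 new=(7,32) → add node 8 parent=5 cost=31
9. q=(10,6) nearest=1 d=2 new=(10,6) → add node 9 parent=1 cost=8
10. q=(30,20) nearest=3 d=12 new=(24,20) → add node 10 parent=3 cost=22
11. q=(7,24) nearest=5 d=2 new=(7,24) → blocked by [4,10]×[22,25], reject
12. q=(31,35) nearest=10 d=15 new=(30,26) → add node 11 parent=10 cost=28
13. q=(28,43) nearest=11 d=17 new=(28,32) → add node 12 parent=11 cost=34
14. q=(21,26) nearest=10 d=6 new=(21,26) → add node 13 parent=10 cost=28
15. q=(9,28) nearest=5 d=2 new=(9,28) → add node 14 parent=5 cost=27
16. q=(0,29) nearest=8 d=7 new=(1,29) → add node 15 parent=8 cost=37
17. q=(30,44) nearest=12 d=12 new=(30,38) → add node 16 parent=12 cost=40
18. q=(30,33) nearest=12 d=2 new=(30,33) → add node 17 parent=12 cost=36
19. q=(0,44) nearest=8 d=12 new=(1,38) → add node 18 parent=8 cost=37
20. q=(3,9) nearest=1 d=5 new=(3,9) → add node 19 parent=1 cost=11
21. q=(1,29) nearest=15 d=0 → coincident, reject
22. q=(26,36) nearest=12 d=4 new=(26,36) → add node 20 parent=12 cost=38
23. q=(6,44) nearest=18 d=6 new=(6,44) → add node 21 parent=18 cost=43
24. q=(31,17) nearest=10 d=7 new=(30,17) → add node 22 parent=10 cost=28
25. q=(28,21) nearest=10 d=4 new=(28,21) → add node 23 parent=10 cost=26
26. q=(6,1) nearest=0 d=4 new=(6,1) → add node 24 parent=0 cost=4
27. q=(19,14) nearest=3 d=4 new=(19,14) → add node 25 parent=3 cost=20
28. q=(2,17) nearest=6 d=7 new=(2,16) → add node 26 parent=6 cost=14
29. q=(32,8) nearest=22 d=9 new=(32,11) → add node 27 parent=22 cost=34
30. q=(11,23) nearest=4 d=1 new=(11,23) → add node 28 parent=4 cost=23

Parent of node 4: 3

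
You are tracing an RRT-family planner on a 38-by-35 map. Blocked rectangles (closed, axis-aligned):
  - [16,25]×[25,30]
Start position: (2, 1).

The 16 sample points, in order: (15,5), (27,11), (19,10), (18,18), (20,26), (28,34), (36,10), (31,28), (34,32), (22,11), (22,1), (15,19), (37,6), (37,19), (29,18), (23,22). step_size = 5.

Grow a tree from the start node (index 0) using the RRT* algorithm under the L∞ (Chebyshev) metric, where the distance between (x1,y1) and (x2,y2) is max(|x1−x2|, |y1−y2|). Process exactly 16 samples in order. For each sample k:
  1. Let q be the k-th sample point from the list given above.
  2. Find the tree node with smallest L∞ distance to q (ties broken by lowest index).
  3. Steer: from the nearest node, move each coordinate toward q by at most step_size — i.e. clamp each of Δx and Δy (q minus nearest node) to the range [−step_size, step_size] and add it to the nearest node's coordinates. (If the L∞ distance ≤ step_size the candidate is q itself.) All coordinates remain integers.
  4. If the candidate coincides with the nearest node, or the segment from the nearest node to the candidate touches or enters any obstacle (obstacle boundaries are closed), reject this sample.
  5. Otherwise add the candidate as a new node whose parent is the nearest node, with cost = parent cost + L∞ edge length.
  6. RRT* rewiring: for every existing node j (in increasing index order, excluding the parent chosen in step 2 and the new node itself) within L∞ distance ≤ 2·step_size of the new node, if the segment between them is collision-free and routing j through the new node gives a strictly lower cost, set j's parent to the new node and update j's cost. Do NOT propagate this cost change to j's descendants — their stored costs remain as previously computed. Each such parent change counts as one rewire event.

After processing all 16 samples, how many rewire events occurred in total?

Rewire events: 1

1. q=(15,5) nearest=0 d=13 new=(7,5) → add node 1 parent=0 cost=5
2. q=(27,11) nearest=1 d=20 new=(12,10) → add node 2 parent=1 cost=10
3. q=(19,10) nearest=2 d=7 new=(17,10) → add node 3 parent=2 cost=15
4. q=(18,18) nearest=2 d=8 new=(17,15) → add node 4 parent=2 cost=15
5. q=(20,26) nearest=4 d=11 new=(20,20) → add node 5 parent=4 cost=20
6. q=(28,34) nearest=5 d=14 new=(25,25) → blocked by [16,25]×[25,30], reject
7. q=(36,10) nearest=5 d=16 new=(25,15) → add node 6 parent=5 cost=25
8. q=(31,28) nearest=5 d=11 new=(25,25) → blocked by [16,25]×[25,30], reject
9. q=(34,32) nearest=5 d=14 new=(25,25) → blocked by [16,25]×[25,30], reject
10. q=(22,11) nearest=6 d=4 new=(22,11) → add node 7 parent=6 cost=29
11. q=(22,1) nearest=3 d=9 new=(22,5) → add node 8 parent=3 cost=20; rewire 7→8 (26<29)
12. q=(15,19) nearest=4 d=4 new=(15,19) → add node 9 parent=4 cost=19
13. q=(37,6) nearest=6 d=12 new=(30,10) → add node 10 parent=6 cost=30
14. q=(37,19) nearest=10 d=9 new=(35,15) → add node 11 parent=10 cost=35
15. q=(29,18) nearest=6 d=4 new=(29,18) → add node 12 parent=6 cost=29
16. q=(23,22) nearest=5 d=3 new=(23,22) → add node 13 parent=5 cost=23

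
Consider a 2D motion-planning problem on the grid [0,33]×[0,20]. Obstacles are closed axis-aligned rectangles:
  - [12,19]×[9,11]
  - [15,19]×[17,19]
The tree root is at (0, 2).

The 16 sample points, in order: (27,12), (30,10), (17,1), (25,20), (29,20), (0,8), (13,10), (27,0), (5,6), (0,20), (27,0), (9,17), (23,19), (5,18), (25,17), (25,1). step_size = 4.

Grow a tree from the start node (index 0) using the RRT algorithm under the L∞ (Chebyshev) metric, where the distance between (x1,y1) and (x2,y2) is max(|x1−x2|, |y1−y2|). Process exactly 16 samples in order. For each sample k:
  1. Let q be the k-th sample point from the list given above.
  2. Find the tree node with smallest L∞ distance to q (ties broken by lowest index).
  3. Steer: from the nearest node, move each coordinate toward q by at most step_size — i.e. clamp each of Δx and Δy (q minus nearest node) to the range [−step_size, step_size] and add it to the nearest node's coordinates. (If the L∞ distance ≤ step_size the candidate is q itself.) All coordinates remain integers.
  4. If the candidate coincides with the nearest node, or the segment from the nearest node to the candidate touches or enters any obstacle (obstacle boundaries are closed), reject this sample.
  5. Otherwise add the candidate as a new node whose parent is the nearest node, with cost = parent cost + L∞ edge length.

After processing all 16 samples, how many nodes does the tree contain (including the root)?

Node count: 12

1. q=(27,12) nearest=0 d=27 new=(4,6) → add node 1 parent=0 cost=4
2. q=(30,10) nearest=1 d=26 new=(8,10) → add node 2 parent=1 cost=8
3. q=(17,1) nearest=2 d=9 new=(12,6) → add node 3 parent=2 cost=12
4. q=(25,20) nearest=3 d=14 new=(16,10) → blocked by [12,19]×[9,11], reject
5. q=(29,20) nearest=3 d=17 new=(16,10) → blocked by [12,19]×[9,11], reject
6. q=(0,8) nearest=1 d=4 new=(0,8) → add node 4 parent=1 cost=8
7. q=(13,10) nearest=3 d=4 new=(13,10) → blocked by [12,19]×[9,11], reject
8. q=(27,0) nearest=3 d=15 new=(16,2) → add node 5 parent=3 cost=16
9. q=(5,6) nearest=1 d=1 new=(5,6) → add node 6 parent=1 cost=5
10. q=(0,20) nearest=2 d=10 new=(4,14) → add node 7 parent=2 cost=12
11. q=(27,0) nearest=5 d=11 new=(20,0) → add node 8 parent=5 cost=20
12. q=(9,17) nearest=7 d=5 new=(8,17) → add node 9 parent=7 cost=16
13. q=(23,19) nearest=3 d=13 new=(16,10) → blocked by [12,19]×[9,11], reject
14. q=(5,18) nearest=9 d=3 new=(5,18) → add node 10 parent=9 cost=19
15. q=(25,17) nearest=3 d=13 new=(16,10) → blocked by [12,19]×[9,11], reject
16. q=(25,1) nearest=8 d=5 new=(24,1) → add node 11 parent=8 cost=24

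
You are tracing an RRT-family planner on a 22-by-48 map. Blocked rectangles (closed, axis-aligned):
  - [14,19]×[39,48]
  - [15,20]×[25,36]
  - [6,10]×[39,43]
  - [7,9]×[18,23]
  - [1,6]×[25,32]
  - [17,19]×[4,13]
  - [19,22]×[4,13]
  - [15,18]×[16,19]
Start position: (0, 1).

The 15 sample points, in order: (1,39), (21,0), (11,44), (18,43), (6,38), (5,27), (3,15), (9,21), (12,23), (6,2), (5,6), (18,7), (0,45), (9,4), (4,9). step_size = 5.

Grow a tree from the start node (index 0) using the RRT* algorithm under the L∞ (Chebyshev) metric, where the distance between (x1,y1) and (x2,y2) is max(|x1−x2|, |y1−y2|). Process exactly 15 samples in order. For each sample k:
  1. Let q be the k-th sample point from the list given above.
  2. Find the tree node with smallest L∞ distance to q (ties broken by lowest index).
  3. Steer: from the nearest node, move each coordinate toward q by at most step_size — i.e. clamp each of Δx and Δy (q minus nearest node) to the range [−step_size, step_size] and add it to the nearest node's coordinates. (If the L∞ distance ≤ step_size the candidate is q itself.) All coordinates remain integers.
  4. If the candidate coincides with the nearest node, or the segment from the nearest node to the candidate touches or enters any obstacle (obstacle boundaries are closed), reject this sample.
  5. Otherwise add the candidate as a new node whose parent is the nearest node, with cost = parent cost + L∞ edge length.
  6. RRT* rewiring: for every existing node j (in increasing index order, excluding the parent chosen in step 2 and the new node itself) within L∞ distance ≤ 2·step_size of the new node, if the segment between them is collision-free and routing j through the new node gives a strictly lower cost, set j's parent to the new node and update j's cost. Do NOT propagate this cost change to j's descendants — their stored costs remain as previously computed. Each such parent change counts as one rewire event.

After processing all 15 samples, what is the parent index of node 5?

1. q=(1,39) nearest=0 d=38 new=(1,6) → add node 1 parent=0 cost=5
2. q=(21,0) nearest=1 d=20 new=(6,1) → add node 2 parent=1 cost=10
3. q=(11,44) nearest=1 d=38 new=(6,11) → add node 3 parent=1 cost=10
4. q=(18,43) nearest=3 d=32 new=(11,16) → add node 4 parent=3 cost=15
5. q=(6,38) nearest=4 d=22 new=(6,21) → blocked by [7,9]×[18,23], reject
6. q=(5,27) nearest=4 d=11 new=(6,21) → blocked by [7,9]×[18,23], reject
7. q=(3,15) nearest=3 d=4 new=(3,15) → add node 5 parent=3 cost=14
8. q=(9,21) nearest=4 d=5 new=(9,21) → blocked by [7,9]×[18,23], reject
9. q=(12,23) nearest=4 d=7 new=(12,21) → add node 6 parent=4 cost=20
10. q=(6,2) nearest=2 d=1 new=(6,2) → add node 7 parent=2 cost=11
11. q=(5,6) nearest=1 d=4 new=(5,6) → add node 8 parent=1 cost=9
12. q=(18,7) nearest=4 d=9 new=(16,11) → add node 9 parent=4 cost=20
13. q=(0,45) nearest=6 d=24 new=(7,26) → add node 10 parent=6 cost=25
14. q=(9,4) nearest=2 d=3 new=(9,4) → add node 11 parent=2 cost=13
15. q=(4,9) nearest=3 d=2 new=(4,9) → add node 12 parent=3 cost=12

Parent of node 5: 3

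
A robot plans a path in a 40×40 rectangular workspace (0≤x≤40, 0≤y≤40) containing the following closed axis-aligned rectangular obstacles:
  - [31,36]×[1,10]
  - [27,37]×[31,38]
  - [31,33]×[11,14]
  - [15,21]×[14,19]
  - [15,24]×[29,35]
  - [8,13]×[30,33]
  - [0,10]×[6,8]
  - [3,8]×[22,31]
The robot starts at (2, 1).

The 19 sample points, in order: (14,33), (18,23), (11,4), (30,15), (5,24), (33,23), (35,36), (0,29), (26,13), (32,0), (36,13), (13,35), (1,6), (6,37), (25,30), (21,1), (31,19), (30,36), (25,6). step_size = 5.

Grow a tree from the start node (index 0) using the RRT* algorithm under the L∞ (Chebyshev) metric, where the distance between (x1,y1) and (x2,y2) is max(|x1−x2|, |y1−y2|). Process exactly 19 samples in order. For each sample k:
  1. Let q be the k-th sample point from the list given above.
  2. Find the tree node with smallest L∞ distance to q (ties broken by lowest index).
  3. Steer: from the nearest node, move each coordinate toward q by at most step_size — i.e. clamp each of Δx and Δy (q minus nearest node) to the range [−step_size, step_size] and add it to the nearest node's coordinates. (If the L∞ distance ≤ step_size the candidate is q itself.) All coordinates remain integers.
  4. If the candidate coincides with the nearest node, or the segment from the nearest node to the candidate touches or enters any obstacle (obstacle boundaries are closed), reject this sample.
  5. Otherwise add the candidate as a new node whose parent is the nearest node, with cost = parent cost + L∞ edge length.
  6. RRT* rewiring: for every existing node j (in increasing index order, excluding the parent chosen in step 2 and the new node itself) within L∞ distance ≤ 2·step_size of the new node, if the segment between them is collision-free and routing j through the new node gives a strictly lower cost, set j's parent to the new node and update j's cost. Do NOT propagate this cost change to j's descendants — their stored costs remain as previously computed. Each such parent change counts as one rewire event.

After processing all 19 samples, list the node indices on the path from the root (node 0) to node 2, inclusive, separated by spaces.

Path: 0 1 2

1. q=(14,33) nearest=0 d=32 new=(7,6) → blocked by [0,10]×[6,8], reject
2. q=(18,23) nearest=0 d=22 new=(7,6) → blocked by [0,10]×[6,8], reject
3. q=(11,4) nearest=0 d=9 new=(7,4) → add node 1 parent=0 cost=5
4. q=(30,15) nearest=1 d=23 new=(12,9) → blocked by [0,10]×[6,8], reject
5. q=(5,24) nearest=1 d=20 new=(5,9) → blocked by [0,10]×[6,8], reject
6. q=(33,23) nearest=1 d=26 new=(12,9) → blocked by [0,10]×[6,8], reject
7. q=(35,36) nearest=1 d=32 new=(12,9) → blocked by [0,10]×[6,8], reject
8. q=(0,29) nearest=1 d=25 new=(2,9) → blocked by [0,10]×[6,8], reject
9. q=(26,13) nearest=1 d=19 new=(12,9) → blocked by [0,10]×[6,8], reject
10. q=(32,0) nearest=1 d=25 new=(12,0) → add node 2 parent=1 cost=10
11. q=(36,13) nearest=2 d=24 new=(17,5) → add node 3 parent=2 cost=15
12. q=(13,35) nearest=3 d=30 new=(13,10) → add node 4 parent=3 cost=20
13. q=(1,6) nearest=0 d=5 new=(1,6) → blocked by [0,10]×[6,8], reject
14. q=(6,37) nearest=4 d=27 new=(8,15) → add node 5 parent=4 cost=25
15. q=(25,30) nearest=5 d=17 new=(13,20) → add node 6 parent=5 cost=30
16. q=(21,1) nearest=3 d=4 new=(21,1) → add node 7 parent=3 cost=19
17. q=(31,19) nearest=3 d=14 new=(22,10) → add node 8 parent=3 cost=20
18. q=(30,36) nearest=6 d=17 new=(18,25) → add node 9 parent=6 cost=35
19. q=(25,6) nearest=8 d=4 new=(25,6) → add node 10 parent=8 cost=24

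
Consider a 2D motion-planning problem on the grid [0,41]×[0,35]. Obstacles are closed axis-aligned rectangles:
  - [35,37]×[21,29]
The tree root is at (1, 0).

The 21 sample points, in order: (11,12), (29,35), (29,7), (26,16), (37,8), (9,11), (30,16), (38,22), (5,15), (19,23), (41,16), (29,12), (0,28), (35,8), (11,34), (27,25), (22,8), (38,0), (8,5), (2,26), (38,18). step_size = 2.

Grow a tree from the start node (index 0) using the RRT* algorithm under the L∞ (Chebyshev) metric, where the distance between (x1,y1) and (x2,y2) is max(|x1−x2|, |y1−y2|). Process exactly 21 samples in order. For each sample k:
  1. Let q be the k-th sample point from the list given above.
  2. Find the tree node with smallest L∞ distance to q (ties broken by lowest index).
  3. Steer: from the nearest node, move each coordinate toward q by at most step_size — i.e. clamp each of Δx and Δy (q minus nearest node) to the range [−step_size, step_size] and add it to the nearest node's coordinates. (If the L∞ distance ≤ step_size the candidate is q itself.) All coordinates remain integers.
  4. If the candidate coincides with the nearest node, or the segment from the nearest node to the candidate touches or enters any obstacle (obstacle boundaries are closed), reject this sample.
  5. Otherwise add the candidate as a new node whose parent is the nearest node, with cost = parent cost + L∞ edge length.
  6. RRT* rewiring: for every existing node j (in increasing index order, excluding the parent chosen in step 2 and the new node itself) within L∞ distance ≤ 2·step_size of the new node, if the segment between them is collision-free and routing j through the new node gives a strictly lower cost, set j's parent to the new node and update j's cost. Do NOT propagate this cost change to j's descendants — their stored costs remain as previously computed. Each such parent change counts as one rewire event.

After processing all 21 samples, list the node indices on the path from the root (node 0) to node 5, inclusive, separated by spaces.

Path: 0 1 2 3 4 5

1. q=(11,12) nearest=0 d=12 new=(3,2) → add node 1 parent=0 cost=2
2. q=(29,35) nearest=1 d=33 new=(5,4) → add node 2 parent=1 cost=4
3. q=(29,7) nearest=2 d=24 new=(7,6) → add node 3 parent=2 cost=6
4. q=(26,16) nearest=3 d=19 new=(9,8) → add node 4 parent=3 cost=8
5. q=(37,8) nearest=4 d=28 new=(11,8) → add node 5 parent=4 cost=10
6. q=(9,11) nearest=4 d=3 new=(9,10) → add node 6 parent=4 cost=10
7. q=(30,16) nearest=5 d=19 new=(13,10) → add node 7 parent=5 cost=12
8. q=(38,22) nearest=7 d=25 new=(15,12) → add node 8 parent=7 cost=14
9. q=(5,15) nearest=6 d=5 new=(7,12) → add node 9 parent=6 cost=12
10. q=(19,23) nearest=8 d=11 new=(17,14) → add node 10 parent=8 cost=16
11. q=(41,16) nearest=10 d=24 new=(19,16) → add node 11 parent=10 cost=18
12. q=(29,12) nearest=11 d=10 new=(21,14) → add node 12 parent=11 cost=20
13. q=(0,28) nearest=8 d=16 new=(13,14) → add node 13 parent=8 cost=16
14. q=(35,8) nearest=12 d=14 new=(23,12) → add node 14 parent=12 cost=22
15. q=(11,34) nearest=11 d=18 new=(17,18) → add node 15 parent=11 cost=20
16. q=(27,25) nearest=11 d=9 new=(21,18) → add node 16 parent=11 cost=20
17. q=(22,8) nearest=14 d=4 new=(22,10) → add node 17 parent=14 cost=24
18. q=(38,0) nearest=14 d=15 new=(25,10) → add node 18 parent=14 cost=24
19. q=(8,5) nearest=3 d=1 new=(8,5) → add node 19 parent=3 cost=7
20. q=(2,26) nearest=13 d=12 new=(11,16) → add node 20 parent=13 cost=18
21. q=(38,18) nearest=18 d=13 new=(27,12) → add node 21 parent=18 cost=26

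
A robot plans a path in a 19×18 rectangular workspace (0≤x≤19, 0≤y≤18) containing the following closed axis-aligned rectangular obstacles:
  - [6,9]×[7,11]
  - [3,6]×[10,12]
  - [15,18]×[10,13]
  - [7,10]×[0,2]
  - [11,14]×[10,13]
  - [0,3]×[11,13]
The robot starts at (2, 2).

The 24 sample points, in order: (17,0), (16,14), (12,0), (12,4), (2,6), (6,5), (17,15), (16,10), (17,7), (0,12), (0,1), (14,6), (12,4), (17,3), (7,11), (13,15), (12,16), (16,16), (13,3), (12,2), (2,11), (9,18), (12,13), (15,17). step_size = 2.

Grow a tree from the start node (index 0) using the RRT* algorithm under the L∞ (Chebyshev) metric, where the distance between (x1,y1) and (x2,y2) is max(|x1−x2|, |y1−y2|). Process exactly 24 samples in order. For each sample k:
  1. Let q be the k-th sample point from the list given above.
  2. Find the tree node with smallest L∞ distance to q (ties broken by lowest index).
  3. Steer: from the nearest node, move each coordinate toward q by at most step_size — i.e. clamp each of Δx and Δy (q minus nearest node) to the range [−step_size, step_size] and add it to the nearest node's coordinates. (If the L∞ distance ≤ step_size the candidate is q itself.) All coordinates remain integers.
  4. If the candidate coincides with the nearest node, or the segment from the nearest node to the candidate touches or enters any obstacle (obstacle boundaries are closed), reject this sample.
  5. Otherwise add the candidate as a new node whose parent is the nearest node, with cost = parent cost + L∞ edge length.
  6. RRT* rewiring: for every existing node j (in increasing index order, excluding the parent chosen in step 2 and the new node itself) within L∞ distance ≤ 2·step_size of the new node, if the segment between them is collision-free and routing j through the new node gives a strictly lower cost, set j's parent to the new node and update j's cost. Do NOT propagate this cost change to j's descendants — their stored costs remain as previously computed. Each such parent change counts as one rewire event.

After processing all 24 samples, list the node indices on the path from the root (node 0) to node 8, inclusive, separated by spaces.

1. q=(17,0) nearest=0 d=15 new=(4,0) → add node 1 parent=0 cost=2
2. q=(16,14) nearest=0 d=14 new=(4,4) → add node 2 parent=0 cost=2
3. q=(12,0) nearest=1 d=8 new=(6,0) → add node 3 parent=1 cost=4
4. q=(12,4) nearest=3 d=6 new=(8,2) → blocked by [7,10]×[0,2], reject
5. q=(2,6) nearest=2 d=2 new=(2,6) → add node 4 parent=2 cost=4
6. q=(6,5) nearest=2 d=2 new=(6,5) → add node 5 parent=2 cost=4
7. q=(17,15) nearest=5 d=11 new=(8,7) → blocked by [6,9]×[7,11], reject
8. q=(16,10) nearest=3 d=10 new=(8,2) → blocked by [7,10]×[0,2], reject
9. q=(17,7) nearest=3 d=11 new=(8,2) → blocked by [7,10]×[0,2], reject
10. q=(0,12) nearest=4 d=6 new=(0,8) → add node 6 parent=4 cost=6
11. q=(0,1) nearest=0 d=2 new=(0,1) → add node 7 parent=0 cost=2
12. q=(14,6) nearest=3 d=8 new=(8,2) → blocked by [7,10]×[0,2], reject
13. q=(12,4) nearest=3 d=6 new=(8,2) → blocked by [7,10]×[0,2], reject
14. q=(17,3) nearest=3 d=11 new=(8,2) → blocked by [7,10]×[0,2], reject
15. q=(7,11) nearest=4 d=5 new=(4,8) → add node 8 parent=4 cost=6
16. q=(13,15) nearest=8 d=9 new=(6,10) → blocked by [6,9]×[7,11], reject
17. q=(12,16) nearest=8 d=8 new=(6,10) → blocked by [6,9]×[7,11], reject
18. q=(16,16) nearest=5 d=11 new=(8,7) → blocked by [6,9]×[7,11], reject
19. q=(13,3) nearest=3 d=7 new=(8,2) → blocked by [7,10]×[0,2], reject
20. q=(12,2) nearest=3 d=6 new=(8,2) → blocked by [7,10]×[0,2], reject
21. q=(2,11) nearest=6 d=3 new=(2,10) → add node 9 parent=6 cost=8
22. q=(9,18) nearest=9 d=8 new=(4,12) → blocked by [3,6]×[10,12], reject
23. q=(12,13) nearest=5 d=8 new=(8,7) → blocked by [6,9]×[7,11], reject
24. q=(15,17) nearest=8 d=11 new=(6,10) → blocked by [6,9]×[7,11], reject

Path: 0 2 4 8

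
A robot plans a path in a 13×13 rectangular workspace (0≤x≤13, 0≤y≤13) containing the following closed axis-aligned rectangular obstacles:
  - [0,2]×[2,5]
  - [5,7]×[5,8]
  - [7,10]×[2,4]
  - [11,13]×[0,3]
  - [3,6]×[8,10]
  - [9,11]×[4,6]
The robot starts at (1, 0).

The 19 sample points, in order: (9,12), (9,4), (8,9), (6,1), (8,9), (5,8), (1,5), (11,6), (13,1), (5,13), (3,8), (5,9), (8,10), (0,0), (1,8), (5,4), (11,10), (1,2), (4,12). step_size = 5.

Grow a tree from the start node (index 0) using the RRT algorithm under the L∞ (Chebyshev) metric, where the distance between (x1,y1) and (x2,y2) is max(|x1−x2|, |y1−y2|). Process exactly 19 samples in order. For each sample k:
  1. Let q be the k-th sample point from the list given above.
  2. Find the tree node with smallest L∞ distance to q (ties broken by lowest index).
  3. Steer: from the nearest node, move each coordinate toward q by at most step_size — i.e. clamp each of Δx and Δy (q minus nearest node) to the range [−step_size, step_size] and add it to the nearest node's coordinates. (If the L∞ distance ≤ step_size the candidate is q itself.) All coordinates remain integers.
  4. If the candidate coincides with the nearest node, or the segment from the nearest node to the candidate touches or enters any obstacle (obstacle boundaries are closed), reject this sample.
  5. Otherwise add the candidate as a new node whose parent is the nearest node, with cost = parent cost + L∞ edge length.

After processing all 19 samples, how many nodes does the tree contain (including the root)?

Node count: 7

1. q=(9,12) nearest=0 d=12 new=(6,5) → blocked by [5,7]×[5,8], reject
2. q=(9,4) nearest=0 d=8 new=(6,4) → add node 1 parent=0 cost=5
3. q=(8,9) nearest=1 d=5 new=(8,9) → blocked by [5,7]×[5,8], reject
4. q=(6,1) nearest=1 d=3 new=(6,1) → add node 2 parent=1 cost=8
5. q=(8,9) nearest=1 d=5 new=(8,9) → blocked by [5,7]×[5,8], reject
6. q=(5,8) nearest=1 d=4 new=(5,8) → blocked by [5,7]×[5,8], reject
7. q=(1,5) nearest=0 d=5 new=(1,5) → blocked by [0,2]×[2,5], reject
8. q=(11,6) nearest=1 d=5 new=(11,6) → blocked by [9,11]×[4,6], reject
9. q=(13,1) nearest=1 d=7 new=(11,1) → blocked by [7,10]×[2,4], reject
10. q=(5,13) nearest=1 d=9 new=(5,9) → blocked by [5,7]×[5,8], reject
11. q=(3,8) nearest=1 d=4 new=(3,8) → blocked by [5,7]×[5,8], reject
12. q=(5,9) nearest=1 d=5 new=(5,9) → blocked by [5,7]×[5,8], reject
13. q=(8,10) nearest=1 d=6 new=(8,9) → blocked by [5,7]×[5,8], reject
14. q=(0,0) nearest=0 d=1 new=(0,0) → add node 3 parent=0 cost=1
15. q=(1,8) nearest=1 d=5 new=(1,8) → add node 4 parent=1 cost=10
16. q=(5,4) nearest=1 d=1 new=(5,4) → add node 5 parent=1 cost=6
17. q=(11,10) nearest=1 d=6 new=(11,9) → blocked by [5,7]×[5,8], reject
18. q=(1,2) nearest=0 d=2 new=(1,2) → blocked by [0,2]×[2,5], reject
19. q=(4,12) nearest=4 d=4 new=(4,12) → add node 6 parent=4 cost=14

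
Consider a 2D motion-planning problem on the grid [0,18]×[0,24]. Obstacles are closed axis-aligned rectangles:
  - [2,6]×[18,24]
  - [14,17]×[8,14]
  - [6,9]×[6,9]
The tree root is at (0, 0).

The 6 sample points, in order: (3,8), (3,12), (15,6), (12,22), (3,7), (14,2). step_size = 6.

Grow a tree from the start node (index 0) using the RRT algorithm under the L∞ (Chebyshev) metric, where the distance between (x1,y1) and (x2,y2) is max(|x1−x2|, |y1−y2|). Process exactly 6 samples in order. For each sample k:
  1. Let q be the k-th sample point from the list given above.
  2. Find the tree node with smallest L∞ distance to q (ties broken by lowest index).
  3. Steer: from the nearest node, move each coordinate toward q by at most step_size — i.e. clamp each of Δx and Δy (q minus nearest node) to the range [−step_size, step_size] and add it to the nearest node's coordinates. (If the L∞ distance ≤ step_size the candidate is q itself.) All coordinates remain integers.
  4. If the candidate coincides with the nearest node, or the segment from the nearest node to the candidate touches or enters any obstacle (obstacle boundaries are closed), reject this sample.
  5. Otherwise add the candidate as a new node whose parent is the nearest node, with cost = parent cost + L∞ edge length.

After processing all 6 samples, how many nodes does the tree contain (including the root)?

1. q=(3,8) nearest=0 d=8 new=(3,6) → add node 1 parent=0 cost=6
2. q=(3,12) nearest=1 d=6 new=(3,12) → add node 2 parent=1 cost=12
3. q=(15,6) nearest=1 d=12 new=(9,6) → blocked by [6,9]×[6,9], reject
4. q=(12,22) nearest=2 d=10 new=(9,18) → add node 3 parent=2 cost=18
5. q=(3,7) nearest=1 d=1 new=(3,7) → add node 4 parent=1 cost=7
6. q=(14,2) nearest=1 d=11 new=(9,2) → add node 5 parent=1 cost=12

Node count: 6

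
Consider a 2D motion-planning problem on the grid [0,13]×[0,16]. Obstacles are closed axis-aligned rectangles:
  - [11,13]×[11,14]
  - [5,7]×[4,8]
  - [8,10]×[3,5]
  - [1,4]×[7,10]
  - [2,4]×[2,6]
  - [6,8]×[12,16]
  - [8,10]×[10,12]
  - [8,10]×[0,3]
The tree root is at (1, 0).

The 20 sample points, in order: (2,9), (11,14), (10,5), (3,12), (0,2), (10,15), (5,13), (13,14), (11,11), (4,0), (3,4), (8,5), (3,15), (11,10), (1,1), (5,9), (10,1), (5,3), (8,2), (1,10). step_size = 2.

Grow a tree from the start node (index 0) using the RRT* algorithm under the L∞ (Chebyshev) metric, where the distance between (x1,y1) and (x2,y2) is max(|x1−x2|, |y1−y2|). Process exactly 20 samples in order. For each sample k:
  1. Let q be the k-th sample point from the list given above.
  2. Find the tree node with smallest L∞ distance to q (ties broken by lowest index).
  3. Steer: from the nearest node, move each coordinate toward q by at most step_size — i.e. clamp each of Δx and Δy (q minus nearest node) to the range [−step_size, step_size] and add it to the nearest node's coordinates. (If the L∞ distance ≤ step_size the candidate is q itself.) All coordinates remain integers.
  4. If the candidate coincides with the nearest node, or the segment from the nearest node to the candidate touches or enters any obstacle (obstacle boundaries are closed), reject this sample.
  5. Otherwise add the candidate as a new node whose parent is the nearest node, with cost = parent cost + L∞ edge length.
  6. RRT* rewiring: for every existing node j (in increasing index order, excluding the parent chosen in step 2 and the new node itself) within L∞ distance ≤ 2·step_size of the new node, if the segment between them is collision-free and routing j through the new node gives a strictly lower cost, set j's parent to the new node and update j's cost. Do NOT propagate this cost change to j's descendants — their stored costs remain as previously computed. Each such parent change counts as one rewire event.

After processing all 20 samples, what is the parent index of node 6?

Parent of node 6: 3

1. q=(2,9) nearest=0 d=9 new=(2,2) → blocked by [2,4]×[2,6], reject
2. q=(11,14) nearest=0 d=14 new=(3,2) → blocked by [2,4]×[2,6], reject
3. q=(10,5) nearest=0 d=9 new=(3,2) → blocked by [2,4]×[2,6], reject
4. q=(3,12) nearest=0 d=12 new=(3,2) → blocked by [2,4]×[2,6], reject
5. q=(0,2) nearest=0 d=2 new=(0,2) → add node 1 parent=0 cost=2
6. q=(10,15) nearest=1 d=13 new=(2,4) → blocked by [2,4]×[2,6], reject
7. q=(5,13) nearest=1 d=11 new=(2,4) → blocked by [2,4]×[2,6], reject
8. q=(13,14) nearest=1 d=13 new=(2,4) → blocked by [2,4]×[2,6], reject
9. q=(11,11) nearest=0 d=11 new=(3,2) → blocked by [2,4]×[2,6], reject
10. q=(4,0) nearest=0 d=3 new=(3,0) → add node 2 parent=0 cost=2
11. q=(3,4) nearest=1 d=3 new=(2,4) → blocked by [2,4]×[2,6], reject
12. q=(8,5) nearest=2 d=5 new=(5,2) → add node 3 parent=2 cost=4
13. q=(3,15) nearest=1 d=13 new=(2,4) → blocked by [2,4]×[2,6], reject
14. q=(11,10) nearest=3 d=8 new=(7,4) → blocked by [5,7]×[4,8], reject
15. q=(1,1) nearest=0 d=1 new=(1,1) → add node 4 parent=0 cost=1
16. q=(5,9) nearest=1 d=7 new=(2,4) → blocked by [2,4]×[2,6], reject
17. q=(10,1) nearest=3 d=5 new=(7,1) → add node 5 parent=3 cost=6
18. q=(5,3) nearest=3 d=1 new=(5,3) → add node 6 parent=3 cost=5
19. q=(8,2) nearest=5 d=1 new=(8,2) → blocked by [8,10]×[0,3], reject
20. q=(1,10) nearest=6 d=7 new=(3,5) → blocked by [2,4]×[2,6], reject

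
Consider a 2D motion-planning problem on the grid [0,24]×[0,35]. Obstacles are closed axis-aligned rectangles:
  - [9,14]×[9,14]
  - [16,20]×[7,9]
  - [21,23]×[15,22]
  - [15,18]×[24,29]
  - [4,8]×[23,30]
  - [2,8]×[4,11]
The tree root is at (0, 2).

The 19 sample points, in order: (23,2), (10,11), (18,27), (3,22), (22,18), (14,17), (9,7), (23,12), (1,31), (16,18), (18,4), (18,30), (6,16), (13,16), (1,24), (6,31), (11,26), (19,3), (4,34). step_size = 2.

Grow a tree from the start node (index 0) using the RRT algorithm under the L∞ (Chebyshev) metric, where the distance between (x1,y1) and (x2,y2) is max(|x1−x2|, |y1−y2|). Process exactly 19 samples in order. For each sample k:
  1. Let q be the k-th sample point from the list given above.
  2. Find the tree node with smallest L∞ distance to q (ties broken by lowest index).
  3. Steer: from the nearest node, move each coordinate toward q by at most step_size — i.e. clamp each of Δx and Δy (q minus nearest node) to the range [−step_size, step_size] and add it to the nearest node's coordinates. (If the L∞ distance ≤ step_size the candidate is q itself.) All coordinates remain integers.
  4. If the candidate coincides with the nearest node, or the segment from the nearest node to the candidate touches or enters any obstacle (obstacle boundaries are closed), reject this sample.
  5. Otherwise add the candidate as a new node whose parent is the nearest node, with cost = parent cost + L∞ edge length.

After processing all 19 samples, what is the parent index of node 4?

1. q=(23,2) nearest=0 d=23 new=(2,2) → add node 1 parent=0 cost=2
2. q=(10,11) nearest=1 d=9 new=(4,4) → blocked by [2,8]×[4,11], reject
3. q=(18,27) nearest=0 d=25 new=(2,4) → blocked by [2,8]×[4,11], reject
4. q=(3,22) nearest=0 d=20 new=(2,4) → blocked by [2,8]×[4,11], reject
5. q=(22,18) nearest=1 d=20 new=(4,4) → blocked by [2,8]×[4,11], reject
6. q=(14,17) nearest=0 d=15 new=(2,4) → blocked by [2,8]×[4,11], reject
7. q=(9,7) nearest=1 d=7 new=(4,4) → blocked by [2,8]×[4,11], reject
8. q=(23,12) nearest=1 d=21 new=(4,4) → blocked by [2,8]×[4,11], reject
9. q=(1,31) nearest=0 d=29 new=(1,4) → add node 2 parent=0 cost=2
10. q=(16,18) nearest=2 d=15 new=(3,6) → blocked by [2,8]×[4,11], reject
11. q=(18,4) nearest=1 d=16 new=(4,4) → blocked by [2,8]×[4,11], reject
12. q=(18,30) nearest=2 d=26 new=(3,6) → blocked by [2,8]×[4,11], reject
13. q=(6,16) nearest=2 d=12 new=(3,6) → blocked by [2,8]×[4,11], reject
14. q=(13,16) nearest=2 d=12 new=(3,6) → blocked by [2,8]×[4,11], reject
15. q=(1,24) nearest=2 d=20 new=(1,6) → add node 3 parent=2 cost=4
16. q=(6,31) nearest=3 d=25 new=(3,8) → blocked by [2,8]×[4,11], reject
17. q=(11,26) nearest=3 d=20 new=(3,8) → blocked by [2,8]×[4,11], reject
18. q=(19,3) nearest=1 d=17 new=(4,3) → add node 4 parent=1 cost=4
19. q=(4,34) nearest=3 d=28 new=(3,8) → blocked by [2,8]×[4,11], reject

Parent of node 4: 1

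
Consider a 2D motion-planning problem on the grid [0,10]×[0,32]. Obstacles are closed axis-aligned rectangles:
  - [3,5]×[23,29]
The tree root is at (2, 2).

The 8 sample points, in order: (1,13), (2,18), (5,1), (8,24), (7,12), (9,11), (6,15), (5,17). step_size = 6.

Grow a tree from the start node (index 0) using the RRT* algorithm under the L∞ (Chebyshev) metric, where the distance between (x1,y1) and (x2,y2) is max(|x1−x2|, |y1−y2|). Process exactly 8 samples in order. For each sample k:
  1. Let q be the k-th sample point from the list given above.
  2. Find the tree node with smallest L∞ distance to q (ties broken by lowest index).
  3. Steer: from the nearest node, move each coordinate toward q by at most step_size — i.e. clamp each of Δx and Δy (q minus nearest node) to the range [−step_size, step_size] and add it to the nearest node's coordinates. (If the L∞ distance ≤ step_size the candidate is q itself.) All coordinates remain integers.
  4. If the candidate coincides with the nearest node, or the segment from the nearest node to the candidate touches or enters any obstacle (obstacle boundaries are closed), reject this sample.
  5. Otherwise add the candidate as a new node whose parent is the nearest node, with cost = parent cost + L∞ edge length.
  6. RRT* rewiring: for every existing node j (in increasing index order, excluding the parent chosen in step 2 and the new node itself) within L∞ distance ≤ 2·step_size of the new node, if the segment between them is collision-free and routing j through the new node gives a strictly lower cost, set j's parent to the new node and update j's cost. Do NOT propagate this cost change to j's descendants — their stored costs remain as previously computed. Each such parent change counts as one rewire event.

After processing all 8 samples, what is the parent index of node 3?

Parent of node 3: 0

1. q=(1,13) nearest=0 d=11 new=(1,8) → add node 1 parent=0 cost=6
2. q=(2,18) nearest=1 d=10 new=(2,14) → add node 2 parent=1 cost=12
3. q=(5,1) nearest=0 d=3 new=(5,1) → add node 3 parent=0 cost=3
4. q=(8,24) nearest=2 d=10 new=(8,20) → add node 4 parent=2 cost=18
5. q=(7,12) nearest=2 d=5 new=(7,12) → add node 5 parent=2 cost=17
6. q=(9,11) nearest=5 d=2 new=(9,11) → add node 6 parent=5 cost=19
7. q=(6,15) nearest=5 d=3 new=(6,15) → add node 7 parent=5 cost=20
8. q=(5,17) nearest=7 d=2 new=(5,17) → add node 8 parent=7 cost=22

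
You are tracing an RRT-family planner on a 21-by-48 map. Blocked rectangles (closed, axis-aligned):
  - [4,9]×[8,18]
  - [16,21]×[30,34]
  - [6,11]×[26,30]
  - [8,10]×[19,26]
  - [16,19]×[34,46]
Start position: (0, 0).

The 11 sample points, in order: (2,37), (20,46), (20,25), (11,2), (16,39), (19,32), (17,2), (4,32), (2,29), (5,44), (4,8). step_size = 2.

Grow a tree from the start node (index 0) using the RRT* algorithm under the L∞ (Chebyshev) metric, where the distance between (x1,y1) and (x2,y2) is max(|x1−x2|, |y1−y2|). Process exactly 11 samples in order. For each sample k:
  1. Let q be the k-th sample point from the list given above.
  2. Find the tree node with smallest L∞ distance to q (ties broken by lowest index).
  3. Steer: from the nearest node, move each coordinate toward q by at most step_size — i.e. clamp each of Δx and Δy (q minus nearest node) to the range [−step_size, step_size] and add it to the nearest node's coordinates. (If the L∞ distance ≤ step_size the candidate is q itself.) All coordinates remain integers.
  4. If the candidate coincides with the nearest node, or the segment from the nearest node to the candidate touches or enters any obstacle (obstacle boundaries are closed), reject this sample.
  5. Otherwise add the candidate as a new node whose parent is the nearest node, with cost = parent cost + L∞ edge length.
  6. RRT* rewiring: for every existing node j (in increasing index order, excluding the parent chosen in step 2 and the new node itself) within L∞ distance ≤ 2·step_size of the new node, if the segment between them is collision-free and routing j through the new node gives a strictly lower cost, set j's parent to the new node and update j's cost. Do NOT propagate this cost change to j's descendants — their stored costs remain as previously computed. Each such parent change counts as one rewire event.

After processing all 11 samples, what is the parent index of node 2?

Parent of node 2: 1

1. q=(2,37) nearest=0 d=37 new=(2,2) → add node 1 parent=0 cost=2
2. q=(20,46) nearest=1 d=44 new=(4,4) → add node 2 parent=1 cost=4
3. q=(20,25) nearest=2 d=21 new=(6,6) → add node 3 parent=2 cost=6
4. q=(11,2) nearest=3 d=5 new=(8,4) → add node 4 parent=3 cost=8
5. q=(16,39) nearest=3 d=33 new=(8,8) → blocked by [4,9]×[8,18], reject
6. q=(19,32) nearest=3 d=26 new=(8,8) → blocked by [4,9]×[8,18], reject
7. q=(17,2) nearest=4 d=9 new=(10,2) → add node 5 parent=4 cost=10
8. q=(4,32) nearest=3 d=26 new=(4,8) → blocked by [4,9]×[8,18], reject
9. q=(2,29) nearest=3 d=23 new=(4,8) → blocked by [4,9]×[8,18], reject
10. q=(5,44) nearest=3 d=38 new=(5,8) → blocked by [4,9]×[8,18], reject
11. q=(4,8) nearest=3 d=2 new=(4,8) → blocked by [4,9]×[8,18], reject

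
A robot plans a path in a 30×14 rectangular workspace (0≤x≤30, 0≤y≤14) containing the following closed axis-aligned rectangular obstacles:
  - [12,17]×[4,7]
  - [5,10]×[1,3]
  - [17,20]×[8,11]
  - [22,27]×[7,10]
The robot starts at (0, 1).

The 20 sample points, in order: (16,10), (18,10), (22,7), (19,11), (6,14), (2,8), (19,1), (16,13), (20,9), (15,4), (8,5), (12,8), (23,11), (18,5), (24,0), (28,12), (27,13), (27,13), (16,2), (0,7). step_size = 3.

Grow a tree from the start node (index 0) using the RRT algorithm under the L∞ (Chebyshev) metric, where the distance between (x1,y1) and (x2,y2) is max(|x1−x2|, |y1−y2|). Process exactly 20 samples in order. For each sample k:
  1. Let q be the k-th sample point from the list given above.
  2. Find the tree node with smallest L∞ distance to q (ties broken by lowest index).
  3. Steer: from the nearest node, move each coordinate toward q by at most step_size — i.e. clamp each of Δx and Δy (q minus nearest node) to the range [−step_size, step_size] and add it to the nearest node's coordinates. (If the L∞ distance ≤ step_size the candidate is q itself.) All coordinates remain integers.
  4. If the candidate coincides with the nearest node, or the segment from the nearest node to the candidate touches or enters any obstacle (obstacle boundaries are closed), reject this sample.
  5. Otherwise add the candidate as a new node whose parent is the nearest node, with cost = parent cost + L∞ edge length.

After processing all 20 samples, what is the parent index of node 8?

1. q=(16,10) nearest=0 d=16 new=(3,4) → add node 1 parent=0 cost=3
2. q=(18,10) nearest=1 d=15 new=(6,7) → add node 2 parent=1 cost=6
3. q=(22,7) nearest=2 d=16 new=(9,7) → add node 3 parent=2 cost=9
4. q=(19,11) nearest=3 d=10 new=(12,10) → add node 4 parent=3 cost=12
5. q=(6,14) nearest=4 d=6 new=(9,13) → add node 5 parent=4 cost=15
6. q=(2,8) nearest=1 d=4 new=(2,7) → add node 6 parent=1 cost=6
7. q=(19,1) nearest=4 d=9 new=(15,7) → blocked by [12,17]×[4,7], reject
8. q=(16,13) nearest=4 d=4 new=(15,13) → add node 7 parent=4 cost=15
9. q=(20,9) nearest=7 d=5 new=(18,10) → blocked by [17,20]×[8,11], reject
10. q=(15,4) nearest=3 d=6 new=(12,4) → blocked by [12,17]×[4,7], reject
11. q=(8,5) nearest=2 d=2 new=(8,5) → add node 8 parent=2 cost=8
12. q=(12,8) nearest=4 d=2 new=(12,8) → add node 9 parent=4 cost=14
13. q=(23,11) nearest=7 d=8 new=(18,11) → blocked by [17,20]×[8,11], reject
14. q=(18,5) nearest=4 d=6 new=(15,7) → blocked by [12,17]×[4,7], reject
15. q=(24,0) nearest=4 d=12 new=(15,7) → blocked by [12,17]×[4,7], reject
16. q=(28,12) nearest=7 d=13 new=(18,12) → add node 10 parent=7 cost=18
17. q=(27,13) nearest=10 d=9 new=(21,13) → add node 11 parent=10 cost=21
18. q=(27,13) nearest=11 d=6 new=(24,13) → add node 12 parent=11 cost=24
19. q=(16,2) nearest=9 d=6 new=(15,5) → blocked by [12,17]×[4,7], reject
20. q=(0,7) nearest=6 d=2 new=(0,7) → add node 13 parent=6 cost=8

Parent of node 8: 2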